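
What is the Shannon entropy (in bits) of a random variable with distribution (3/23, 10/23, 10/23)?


H = -sum(p_i * log2(p_i)). Terms: -(3/23)*log2(3/23) = 0.383296; -(10/23)*log2(10/23) = 0.522450; -(10/23)*log2(10/23) = 0.522450. H = 0.383296 + 0.522450 + 0.522450 = 1.4282

1.4282 bits


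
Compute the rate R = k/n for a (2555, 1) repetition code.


Rate = k/n = 1/2555

1/2555


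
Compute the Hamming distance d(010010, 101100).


Count differing positions: ^ ^ ^ ^ ^ . = 5 differences

5


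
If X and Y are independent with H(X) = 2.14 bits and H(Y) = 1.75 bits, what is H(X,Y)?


For independent variables, H(X,Y) = H(X) + H(Y) = 2.14 + 1.75 = 3.89

3.89 bits


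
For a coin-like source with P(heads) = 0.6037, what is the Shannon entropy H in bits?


H = -p*log2(p) - (1-p)*log2(1-p). -0.6037*log2(0.6037) = 0.439552; -0.3963*log2(0.3963) = 0.529193. H = 0.439552 + 0.529193 = 0.9687

0.9687 bits


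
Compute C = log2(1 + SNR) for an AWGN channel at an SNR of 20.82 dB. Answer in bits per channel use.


SNR_linear = 10^(20.82/10) = 120.7814; C = log2(1 + SNR_linear) = log2(1 + 120.7814) = 6.9281

6.9281 bits/channel use


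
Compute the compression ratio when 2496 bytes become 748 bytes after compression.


Ratio = original / compressed = 2496 / 748 = 3.3369

3.3369


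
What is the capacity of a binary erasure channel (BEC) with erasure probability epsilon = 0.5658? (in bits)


C = 1 - epsilon = 1 - 0.5658 = 0.4342

0.4342 bits


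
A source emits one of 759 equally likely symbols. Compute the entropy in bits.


H = log2(n) = log2(759) = 9.568

9.568 bits


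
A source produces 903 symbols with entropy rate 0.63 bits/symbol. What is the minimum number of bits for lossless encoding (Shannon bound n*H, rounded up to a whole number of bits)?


Minimum bits >= n * H = 903 * 0.63 = 568.89, rounded up to a whole number of bits = 569

569 bits


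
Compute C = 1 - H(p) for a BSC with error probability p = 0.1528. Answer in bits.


H(p) = -p*log2(p) - (1-p)*log2(1-p) = -0.1528*log2(0.1528) - 0.8472*log2(0.8472) = 0.414131 + 0.202672 = 0.6168. C = 1 - H(p) = 1 - 0.6168 = 0.3832

0.3832 bits


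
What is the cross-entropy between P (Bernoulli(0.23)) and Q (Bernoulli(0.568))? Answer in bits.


H(P,Q) = -p*log2(q) - (1-p)*log2(1-q). -0.23*log2(0.568) = 0.187689; -0.77*log2(0.432) = 0.932391. H(P,Q) = 0.187689 + 0.932391 = 1.1201

1.1201 bits


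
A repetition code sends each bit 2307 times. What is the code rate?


Rate = k/n = 1/2307

1/2307


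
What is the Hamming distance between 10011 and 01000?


Count differing positions: ^ ^ . ^ ^ = 4 differences

4


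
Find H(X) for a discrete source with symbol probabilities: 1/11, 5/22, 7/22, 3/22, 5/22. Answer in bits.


H = -sum(p_i * log2(p_i)). Terms: -(1/11)*log2(1/11) = 0.314494; -(5/22)*log2(5/22) = 0.485796; -(7/22)*log2(7/22) = 0.525661; -(3/22)*log2(3/22) = 0.391973; -(5/22)*log2(5/22) = 0.485796. H = 0.314494 + 0.485796 + 0.525661 + 0.391973 + 0.485796 = 2.2037

2.2037 bits


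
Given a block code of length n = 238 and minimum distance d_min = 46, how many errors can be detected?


Detection capability = d_min - 1 = 46 - 1 = 45

45 errors


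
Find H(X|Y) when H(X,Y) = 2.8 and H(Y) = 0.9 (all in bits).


H(X|Y) = H(X,Y) - H(Y) = 2.8 - 0.9 = 1.9

1.9 bits


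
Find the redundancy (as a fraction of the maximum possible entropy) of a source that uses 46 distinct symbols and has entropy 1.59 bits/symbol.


H_max = log2(K) = log2(46) = 5.5236 bits/symbol. Redundancy = 1 - H/H_max = 1 - 1.59/5.5236 = 1 - 0.2879 = 0.7121

0.7121


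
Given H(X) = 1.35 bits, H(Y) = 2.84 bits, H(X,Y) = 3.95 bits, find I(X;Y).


I(X;Y) = H(X) + H(Y) - H(X,Y) = 1.35 + 2.84 - 3.95 = 0.24

0.24 bits


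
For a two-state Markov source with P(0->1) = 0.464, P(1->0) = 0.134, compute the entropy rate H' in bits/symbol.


Stationary distribution: pi_0 = p10/(p01+p10) = 0.2241, pi_1 = 0.7759. Entropy rate H' = pi_0*H(p01) + pi_1*H(p10) = 0.2241*0.9963 + 0.7759*0.5683 = 0.6642

0.6642 bits/symbol


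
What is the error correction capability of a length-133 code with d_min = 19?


Correction capability = floor((d-1)/2) = floor((19-1)/2) = 9

9 errors


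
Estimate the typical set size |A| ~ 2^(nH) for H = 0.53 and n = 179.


log2|A_typical| = nH = 179 * 0.53 = 94.87, so |A_typical| ~ 2^94.87 = 3.620e+28

3.620e+28


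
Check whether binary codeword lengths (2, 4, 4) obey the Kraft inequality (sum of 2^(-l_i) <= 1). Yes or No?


Kraft sum = sum(2^(-l_i)) = 0.375, need <= 1. Result: satisfied (a binary prefix-free code with these lengths exists)

Yes


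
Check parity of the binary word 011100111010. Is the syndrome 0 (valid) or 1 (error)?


Syndrome = XOR of all bits = 0 XOR 1 XOR 1 XOR 1 XOR 0 XOR 0 XOR 1 XOR 1 XOR 1 XOR 0 XOR 1 XOR 0 = 1

1


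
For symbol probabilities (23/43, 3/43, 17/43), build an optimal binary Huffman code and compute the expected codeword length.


Huffman construction (repeatedly merge the two least-probable nodes; each merge adds 1 bit to every symbol beneath it): 3/43 + 17/43 = 20/43; 20/43 + 23/43 = 1. Resulting codeword lengths (in the order the probabilities were given): (1, 2, 2). L_avg = sum(p_i * l_i) = 23/43*1 + 3/43*2 + 17/43*2 = 63/43 = 1.4651

1.4651 bits


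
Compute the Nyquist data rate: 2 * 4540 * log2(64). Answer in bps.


Rate = 2 * B * log2(M) = 2 * 4540 * 6.0 = 54480.0

54480.0 bps


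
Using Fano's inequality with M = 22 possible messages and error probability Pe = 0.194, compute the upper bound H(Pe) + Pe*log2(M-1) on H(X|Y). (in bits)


H(Pe) = -Pe*log2(Pe) - (1-Pe)*log2(1-Pe) = -0.194*log2(0.194) - 0.806*log2(0.806) = 0.458979 + 0.250785 = 0.7098. Pe*log2(M-1) = 0.194*log2(21) = 0.852110. Bound = H(Pe) + Pe*log2(M-1) = 0.458979 + 0.250785 + 0.852110 = 1.5619

1.5619 bits


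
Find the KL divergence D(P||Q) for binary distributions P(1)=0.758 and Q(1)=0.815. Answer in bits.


KL = p*log2(p/q) + (1-p)*log2((1-p)/(1-q)) = 0.758*log2(0.758/0.815) + 0.242*log2(0.242/0.185) = 0.0145

0.0145 bits


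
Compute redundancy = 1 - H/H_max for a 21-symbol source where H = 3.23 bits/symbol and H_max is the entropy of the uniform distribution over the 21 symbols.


H_max = log2(K) = log2(21) = 4.3923 bits/symbol. Redundancy = 1 - H/H_max = 1 - 3.23/4.3923 = 1 - 0.7354 = 0.2646

0.2646


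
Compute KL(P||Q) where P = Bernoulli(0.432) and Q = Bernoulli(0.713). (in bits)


KL = p*log2(p/q) + (1-p)*log2((1-p)/(1-q)) = 0.432*log2(0.432/0.713) + 0.568*log2(0.568/0.287) = 0.2471

0.2471 bits


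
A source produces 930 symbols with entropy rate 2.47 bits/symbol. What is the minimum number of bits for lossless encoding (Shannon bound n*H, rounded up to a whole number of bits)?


Minimum bits >= n * H = 930 * 2.47 = 2297.1, rounded up to a whole number of bits = 2298

2298 bits


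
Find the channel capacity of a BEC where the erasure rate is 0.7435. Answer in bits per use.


C = 1 - epsilon = 1 - 0.7435 = 0.2565

0.2565 bits


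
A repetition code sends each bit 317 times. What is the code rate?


Rate = k/n = 1/317

1/317


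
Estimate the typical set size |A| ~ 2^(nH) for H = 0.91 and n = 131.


log2|A_typical| = nH = 131 * 0.91 = 119.21, so |A_typical| ~ 2^119.21 = 7.688e+35

7.688e+35


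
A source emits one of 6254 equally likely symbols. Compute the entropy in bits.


H = log2(n) = log2(6254) = 12.6106

12.6106 bits


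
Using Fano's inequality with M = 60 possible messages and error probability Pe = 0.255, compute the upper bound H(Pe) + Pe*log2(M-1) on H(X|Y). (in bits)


H(Pe) = -Pe*log2(Pe) - (1-Pe)*log2(1-Pe) = -0.255*log2(0.255) - 0.745*log2(0.745) = 0.502715 + 0.316392 = 0.8191. Pe*log2(M-1) = 0.255*log2(59) = 1.500074. Bound = H(Pe) + Pe*log2(M-1) = 0.502715 + 0.316392 + 1.500074 = 2.3192

2.3192 bits


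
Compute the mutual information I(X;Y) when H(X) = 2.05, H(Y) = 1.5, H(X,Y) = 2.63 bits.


I(X;Y) = H(X) + H(Y) - H(X,Y) = 2.05 + 1.5 - 2.63 = 0.92

0.92 bits


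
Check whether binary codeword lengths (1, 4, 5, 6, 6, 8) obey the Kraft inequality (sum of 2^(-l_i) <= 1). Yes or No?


Kraft sum = sum(2^(-l_i)) = 0.6289, need <= 1. Result: satisfied (a binary prefix-free code with these lengths exists)

Yes


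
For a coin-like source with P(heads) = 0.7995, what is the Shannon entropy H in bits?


H = -p*log2(p) - (1-p)*log2(1-p). -0.7995*log2(0.7995) = 0.258103; -0.2005*log2(0.2005) = 0.464824. H = 0.258103 + 0.464824 = 0.7229

0.7229 bits


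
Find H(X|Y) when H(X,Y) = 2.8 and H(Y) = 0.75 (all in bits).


H(X|Y) = H(X,Y) - H(Y) = 2.8 - 0.75 = 2.05

2.05 bits


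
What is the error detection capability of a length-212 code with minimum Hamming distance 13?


Detection capability = d_min - 1 = 13 - 1 = 12

12 errors


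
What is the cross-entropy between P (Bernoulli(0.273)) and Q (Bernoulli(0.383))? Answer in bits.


H(P,Q) = -p*log2(q) - (1-p)*log2(1-q). -0.273*log2(0.383) = 0.377991; -0.727*log2(0.617) = 0.506470. H(P,Q) = 0.377991 + 0.506470 = 0.8845

0.8845 bits


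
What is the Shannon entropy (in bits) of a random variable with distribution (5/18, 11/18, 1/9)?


H = -sum(p_i * log2(p_i)). Terms: -(5/18)*log2(5/18) = 0.513332; -(11/18)*log2(11/18) = 0.434190; -(1/9)*log2(1/9) = 0.352214. H = 0.513332 + 0.434190 + 0.352214 = 1.2997

1.2997 bits


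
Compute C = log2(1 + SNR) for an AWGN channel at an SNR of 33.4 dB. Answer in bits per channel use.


SNR_linear = 10^(33.4/10) = 2187.7616; C = log2(1 + SNR_linear) = log2(1 + 2187.7616) = 11.0959

11.0959 bits/channel use


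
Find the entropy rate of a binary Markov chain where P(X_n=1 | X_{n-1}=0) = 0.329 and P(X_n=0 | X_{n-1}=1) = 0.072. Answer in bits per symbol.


Stationary distribution: pi_0 = p10/(p01+p10) = 0.1796, pi_1 = 0.8204. Entropy rate H' = pi_0*H(p01) + pi_1*H(p10) = 0.1796*0.9139 + 0.8204*0.3733 = 0.4704

0.4704 bits/symbol


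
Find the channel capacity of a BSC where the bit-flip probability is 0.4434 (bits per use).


H(p) = -p*log2(p) - (1-p)*log2(1-p) = -0.4434*log2(0.4434) - 0.5566*log2(0.5566) = 0.520250 + 0.470487 = 0.9907. C = 1 - H(p) = 1 - 0.9907 = 0.0093

0.0093 bits


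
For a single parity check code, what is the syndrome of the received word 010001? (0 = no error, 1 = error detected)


Syndrome = XOR of all bits = 0 XOR 1 XOR 0 XOR 0 XOR 0 XOR 1 = 0

0


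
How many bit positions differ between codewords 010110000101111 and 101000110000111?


Count differing positions: ^ ^ ^ ^ ^ . ^ ^ . ^ . ^ . . . = 9 differences

9


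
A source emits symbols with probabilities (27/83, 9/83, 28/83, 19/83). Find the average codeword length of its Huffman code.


Huffman construction (repeatedly merge the two least-probable nodes; each merge adds 1 bit to every symbol beneath it): 9/83 + 19/83 = 28/83; 27/83 + 28/83 = 55/83; 28/83 + 55/83 = 1. Resulting codeword lengths (in the order the probabilities were given): (2, 2, 2, 2). L_avg = sum(p_i * l_i) = 27/83*2 + 9/83*2 + 28/83*2 + 19/83*2 = 2

2.0 bits


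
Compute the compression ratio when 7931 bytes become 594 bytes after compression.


Ratio = original / compressed = 7931 / 594 = 13.3519

13.3519


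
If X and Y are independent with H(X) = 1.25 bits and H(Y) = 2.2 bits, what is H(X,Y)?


For independent variables, H(X,Y) = H(X) + H(Y) = 1.25 + 2.2 = 3.45

3.45 bits


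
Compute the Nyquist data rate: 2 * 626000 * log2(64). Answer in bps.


Rate = 2 * B * log2(M) = 2 * 626000 * 6.0 = 7512000.0

7512000.0 bps


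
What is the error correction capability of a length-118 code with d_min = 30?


Correction capability = floor((d-1)/2) = floor((30-1)/2) = 14

14 errors


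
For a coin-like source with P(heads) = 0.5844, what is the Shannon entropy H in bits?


H = -p*log2(p) - (1-p)*log2(1-p). -0.5844*log2(0.5844) = 0.452894; -0.4156*log2(0.4156) = 0.526454. H = 0.452894 + 0.526454 = 0.9793

0.9793 bits


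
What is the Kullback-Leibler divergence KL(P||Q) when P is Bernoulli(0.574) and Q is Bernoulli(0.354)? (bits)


KL = p*log2(p/q) + (1-p)*log2((1-p)/(1-q)) = 0.574*log2(0.574/0.354) + 0.426*log2(0.426/0.646) = 0.1444

0.1444 bits


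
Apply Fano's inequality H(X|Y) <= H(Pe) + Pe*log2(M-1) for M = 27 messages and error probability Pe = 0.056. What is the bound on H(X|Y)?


H(Pe) = -Pe*log2(Pe) - (1-Pe)*log2(1-Pe) = -0.056*log2(0.056) - 0.944*log2(0.944) = 0.232872 + 0.078485 = 0.3114. Pe*log2(M-1) = 0.056*log2(26) = 0.263225. Bound = H(Pe) + Pe*log2(M-1) = 0.232872 + 0.078485 + 0.263225 = 0.5746

0.5746 bits


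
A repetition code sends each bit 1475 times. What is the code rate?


Rate = k/n = 1/1475

1/1475


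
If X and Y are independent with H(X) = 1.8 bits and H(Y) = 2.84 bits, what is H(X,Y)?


For independent variables, H(X,Y) = H(X) + H(Y) = 1.8 + 2.84 = 4.64

4.64 bits


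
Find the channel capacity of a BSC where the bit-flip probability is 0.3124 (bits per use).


H(p) = -p*log2(p) - (1-p)*log2(1-p) = -0.3124*log2(0.3124) - 0.6876*log2(0.6876) = 0.524374 + 0.371551 = 0.8959. C = 1 - H(p) = 1 - 0.8959 = 0.1041

0.1041 bits


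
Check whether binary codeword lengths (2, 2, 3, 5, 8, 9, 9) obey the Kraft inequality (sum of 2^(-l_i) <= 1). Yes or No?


Kraft sum = sum(2^(-l_i)) = 0.6641, need <= 1. Result: satisfied (a binary prefix-free code with these lengths exists)

Yes


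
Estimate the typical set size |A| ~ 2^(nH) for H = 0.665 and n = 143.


log2|A_typical| = nH = 143 * 0.665 = 95.095, so |A_typical| ~ 2^95.095 = 4.231e+28

4.231e+28


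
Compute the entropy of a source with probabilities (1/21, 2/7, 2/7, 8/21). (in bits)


H = -sum(p_i * log2(p_i)). Terms: -(1/21)*log2(1/21) = 0.209158; -(2/7)*log2(2/7) = 0.516387; -(2/7)*log2(2/7) = 0.516387; -(8/21)*log2(8/21) = 0.530407. H = 0.209158 + 0.516387 + 0.516387 + 0.530407 = 1.7723

1.7723 bits


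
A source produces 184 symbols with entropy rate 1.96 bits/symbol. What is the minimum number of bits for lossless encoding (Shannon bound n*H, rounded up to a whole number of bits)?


Minimum bits >= n * H = 184 * 1.96 = 360.64, rounded up to a whole number of bits = 361

361 bits


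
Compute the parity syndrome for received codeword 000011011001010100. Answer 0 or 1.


Syndrome = XOR of all bits = 0 XOR 0 XOR 0 XOR 0 XOR 1 XOR 1 XOR 0 XOR 1 XOR 1 XOR 0 XOR 0 XOR 1 XOR 0 XOR 1 XOR 0 XOR 1 XOR 0 XOR 0 = 1

1


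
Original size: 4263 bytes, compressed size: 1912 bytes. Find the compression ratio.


Ratio = original / compressed = 4263 / 1912 = 2.2296

2.2296


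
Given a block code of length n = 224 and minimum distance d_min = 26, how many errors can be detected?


Detection capability = d_min - 1 = 26 - 1 = 25

25 errors


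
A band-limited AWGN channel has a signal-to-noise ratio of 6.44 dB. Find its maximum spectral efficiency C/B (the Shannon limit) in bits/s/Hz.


SNR_linear = 10^(6.44/10) = 4.4055; C/B = log2(1 + SNR_linear) = log2(1 + 4.4055) = 2.4344

2.4344 bits/s/Hz


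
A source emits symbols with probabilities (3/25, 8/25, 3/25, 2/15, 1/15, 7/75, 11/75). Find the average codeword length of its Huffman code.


Huffman construction (repeatedly merge the two least-probable nodes; each merge adds 1 bit to every symbol beneath it): 1/15 + 7/75 = 4/25; 3/25 + 3/25 = 6/25; 2/15 + 11/75 = 7/25; 4/25 + 6/25 = 2/5; 7/25 + 8/25 = 3/5; 2/5 + 3/5 = 1. Resulting codeword lengths (in the order the probabilities were given): (3, 2, 3, 3, 3, 3, 3). L_avg = sum(p_i * l_i) = 3/25*3 + 8/25*2 + 3/25*3 + 2/15*3 + 1/15*3 + 7/75*3 + 11/75*3 = 67/25 = 2.68

2.68 bits


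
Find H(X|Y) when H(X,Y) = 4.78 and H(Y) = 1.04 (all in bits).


H(X|Y) = H(X,Y) - H(Y) = 4.78 - 1.04 = 3.74

3.74 bits


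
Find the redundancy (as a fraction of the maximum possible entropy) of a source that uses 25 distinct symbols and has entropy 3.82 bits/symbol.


H_max = log2(K) = log2(25) = 4.6439 bits/symbol. Redundancy = 1 - H/H_max = 1 - 3.82/4.6439 = 1 - 0.8226 = 0.1774

0.1774


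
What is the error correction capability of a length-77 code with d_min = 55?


Correction capability = floor((d-1)/2) = floor((55-1)/2) = 27

27 errors


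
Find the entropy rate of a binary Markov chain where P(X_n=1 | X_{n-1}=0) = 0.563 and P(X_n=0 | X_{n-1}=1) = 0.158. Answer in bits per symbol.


Stationary distribution: pi_0 = p10/(p01+p10) = 0.2191, pi_1 = 0.7809. Entropy rate H' = pi_0*H(p01) + pi_1*H(p10) = 0.2191*0.9885 + 0.7809*0.6295 = 0.7082

0.7082 bits/symbol


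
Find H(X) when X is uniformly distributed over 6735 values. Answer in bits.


H = log2(n) = log2(6735) = 12.7175

12.7175 bits


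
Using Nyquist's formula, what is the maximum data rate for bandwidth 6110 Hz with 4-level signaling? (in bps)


Rate = 2 * B * log2(M) = 2 * 6110 * 2.0 = 24440.0

24440.0 bps


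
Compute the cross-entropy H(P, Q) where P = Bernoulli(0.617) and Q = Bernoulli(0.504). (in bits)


H(P,Q) = -p*log2(q) - (1-p)*log2(1-q). -0.617*log2(0.504) = 0.609907; -0.383*log2(0.496) = 0.387438. H(P,Q) = 0.609907 + 0.387438 = 0.9973

0.9973 bits


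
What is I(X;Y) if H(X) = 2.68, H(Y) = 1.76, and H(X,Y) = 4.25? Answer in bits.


I(X;Y) = H(X) + H(Y) - H(X,Y) = 2.68 + 1.76 - 4.25 = 0.19

0.19 bits


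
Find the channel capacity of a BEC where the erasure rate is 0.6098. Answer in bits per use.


C = 1 - epsilon = 1 - 0.6098 = 0.3902

0.3902 bits


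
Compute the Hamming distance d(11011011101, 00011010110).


Count differing positions: ^ ^ . . . . . ^ . ^ ^ = 5 differences

5


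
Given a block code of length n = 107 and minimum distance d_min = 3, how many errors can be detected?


Detection capability = d_min - 1 = 3 - 1 = 2

2 errors


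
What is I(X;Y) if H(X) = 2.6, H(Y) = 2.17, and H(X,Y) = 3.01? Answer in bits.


I(X;Y) = H(X) + H(Y) - H(X,Y) = 2.6 + 2.17 - 3.01 = 1.76

1.76 bits


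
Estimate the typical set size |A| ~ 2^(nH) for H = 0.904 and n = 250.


log2|A_typical| = nH = 250 * 0.904 = 226.0, so |A_typical| ~ 2^226.0 = 1.078e+68

1.078e+68


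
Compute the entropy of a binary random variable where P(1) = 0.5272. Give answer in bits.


H = -p*log2(p) - (1-p)*log2(1-p). -0.5272*log2(0.5272) = 0.486910; -0.4728*log2(0.4728) = 0.510954. H = 0.486910 + 0.510954 = 0.9979

0.9979 bits


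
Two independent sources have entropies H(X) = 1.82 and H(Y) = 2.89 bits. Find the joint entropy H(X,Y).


For independent variables, H(X,Y) = H(X) + H(Y) = 1.82 + 2.89 = 4.71

4.71 bits


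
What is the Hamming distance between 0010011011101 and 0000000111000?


Count differing positions: . . ^ . . ^ ^ ^ . . ^ . ^ = 6 differences

6


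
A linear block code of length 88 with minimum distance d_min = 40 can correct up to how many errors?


Correction capability = floor((d-1)/2) = floor((40-1)/2) = 19

19 errors


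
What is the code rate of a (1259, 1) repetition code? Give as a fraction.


Rate = k/n = 1/1259

1/1259


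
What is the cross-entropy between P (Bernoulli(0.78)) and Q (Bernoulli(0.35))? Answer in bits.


H(P,Q) = -p*log2(q) - (1-p)*log2(1-q). -0.78*log2(0.35) = 1.181367; -0.22*log2(0.65) = 0.136727. H(P,Q) = 1.181367 + 0.136727 = 1.3181

1.3181 bits


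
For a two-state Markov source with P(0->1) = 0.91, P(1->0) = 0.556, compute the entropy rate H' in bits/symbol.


Stationary distribution: pi_0 = p10/(p01+p10) = 0.3793, pi_1 = 0.6207. Entropy rate H' = pi_0*H(p01) + pi_1*H(p10) = 0.3793*0.4365 + 0.6207*0.9909 = 0.7806

0.7806 bits/symbol


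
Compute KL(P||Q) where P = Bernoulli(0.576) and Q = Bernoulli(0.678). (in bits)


KL = p*log2(p/q) + (1-p)*log2((1-p)/(1-q)) = 0.576*log2(0.576/0.678) + 0.424*log2(0.424/0.322) = 0.0328

0.0328 bits


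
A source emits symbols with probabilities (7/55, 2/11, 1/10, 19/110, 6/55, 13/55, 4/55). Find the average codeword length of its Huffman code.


Huffman construction (repeatedly merge the two least-probable nodes; each merge adds 1 bit to every symbol beneath it): 4/55 + 1/10 = 19/110; 6/55 + 7/55 = 13/55; 19/110 + 19/110 = 19/55; 2/11 + 13/55 = 23/55; 13/55 + 19/55 = 32/55; 23/55 + 32/55 = 1. Resulting codeword lengths (in the order the probabilities were given): (3, 2, 4, 3, 3, 2, 4). L_avg = sum(p_i * l_i) = 7/55*3 + 2/11*2 + 1/10*4 + 19/110*3 + 6/55*3 + 13/55*2 + 4/55*4 = 303/110 = 2.7545

2.7545 bits


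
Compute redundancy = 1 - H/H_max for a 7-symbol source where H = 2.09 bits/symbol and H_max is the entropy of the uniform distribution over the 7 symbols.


H_max = log2(K) = log2(7) = 2.8074 bits/symbol. Redundancy = 1 - H/H_max = 1 - 2.09/2.8074 = 1 - 0.7445 = 0.2555

0.2555


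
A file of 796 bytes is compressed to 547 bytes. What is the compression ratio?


Ratio = original / compressed = 796 / 547 = 1.4552

1.4552


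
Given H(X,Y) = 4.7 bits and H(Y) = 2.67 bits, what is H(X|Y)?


H(X|Y) = H(X,Y) - H(Y) = 4.7 - 2.67 = 2.03

2.03 bits


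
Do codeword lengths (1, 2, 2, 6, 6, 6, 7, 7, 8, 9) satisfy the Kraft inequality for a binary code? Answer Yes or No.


Kraft sum = sum(2^(-l_i)) = 1.0684, need <= 1. Result: violated (a binary prefix-free code with these lengths cannot exist)

No


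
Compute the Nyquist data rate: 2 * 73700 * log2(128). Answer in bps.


Rate = 2 * B * log2(M) = 2 * 73700 * 7.0 = 1031800.0

1031800.0 bps


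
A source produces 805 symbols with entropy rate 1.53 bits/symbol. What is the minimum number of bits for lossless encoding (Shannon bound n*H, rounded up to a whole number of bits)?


Minimum bits >= n * H = 805 * 1.53 = 1231.65, rounded up to a whole number of bits = 1232

1232 bits


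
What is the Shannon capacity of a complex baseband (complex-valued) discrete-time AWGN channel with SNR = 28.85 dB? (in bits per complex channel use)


SNR_linear = 10^(28.85/10) = 767.3615; C = log2(1 + SNR_linear) = log2(1 + 767.3615) = 9.5856

9.5856 bits/channel use


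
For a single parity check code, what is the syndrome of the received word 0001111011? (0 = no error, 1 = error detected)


Syndrome = XOR of all bits = 0 XOR 0 XOR 0 XOR 1 XOR 1 XOR 1 XOR 1 XOR 0 XOR 1 XOR 1 = 0

0


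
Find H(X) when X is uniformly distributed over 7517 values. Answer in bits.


H = log2(n) = log2(7517) = 12.8759

12.8759 bits


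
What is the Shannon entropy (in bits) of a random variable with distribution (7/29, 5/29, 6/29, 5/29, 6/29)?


H = -sum(p_i * log2(p_i)). Terms: -(7/29)*log2(7/29) = 0.494979; -(5/29)*log2(5/29) = 0.437251; -(6/29)*log2(6/29) = 0.470280; -(5/29)*log2(5/29) = 0.437251; -(6/29)*log2(6/29) = 0.470280. H = 0.494979 + 0.437251 + 0.470280 + 0.437251 + 0.470280 = 2.31

2.31 bits


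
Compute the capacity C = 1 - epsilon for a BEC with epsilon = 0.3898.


C = 1 - epsilon = 1 - 0.3898 = 0.6102

0.6102 bits


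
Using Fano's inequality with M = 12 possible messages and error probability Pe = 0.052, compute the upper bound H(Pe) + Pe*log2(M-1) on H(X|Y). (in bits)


H(Pe) = -Pe*log2(Pe) - (1-Pe)*log2(1-Pe) = -0.052*log2(0.052) - 0.948*log2(0.948) = 0.221798 + 0.073035 = 0.2948. Pe*log2(M-1) = 0.052*log2(11) = 0.179890. Bound = H(Pe) + Pe*log2(M-1) = 0.221798 + 0.073035 + 0.179890 = 0.4747

0.4747 bits


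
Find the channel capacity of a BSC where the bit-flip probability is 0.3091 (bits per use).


H(p) = -p*log2(p) - (1-p)*log2(1-p) = -0.3091*log2(0.3091) - 0.6909*log2(0.6909) = 0.523570 + 0.368561 = 0.8921. C = 1 - H(p) = 1 - 0.8921 = 0.1079

0.1079 bits


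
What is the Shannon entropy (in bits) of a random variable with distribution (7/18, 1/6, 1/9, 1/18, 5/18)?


H = -sum(p_i * log2(p_i)). Terms: -(7/18)*log2(7/18) = 0.529888; -(1/6)*log2(1/6) = 0.430827; -(1/9)*log2(1/9) = 0.352214; -(1/18)*log2(1/18) = 0.231663; -(5/18)*log2(5/18) = 0.513332. H = 0.529888 + 0.430827 + 0.352214 + 0.231663 + 0.513332 = 2.0579

2.0579 bits


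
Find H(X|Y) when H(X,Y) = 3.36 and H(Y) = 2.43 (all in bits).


H(X|Y) = H(X,Y) - H(Y) = 3.36 - 2.43 = 0.93

0.93 bits


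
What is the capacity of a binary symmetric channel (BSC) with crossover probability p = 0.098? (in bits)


H(p) = -p*log2(p) - (1-p)*log2(1-p) = -0.098*log2(0.098) - 0.902*log2(0.902) = 0.328405 + 0.134218 = 0.4626. C = 1 - H(p) = 1 - 0.4626 = 0.5374

0.5374 bits


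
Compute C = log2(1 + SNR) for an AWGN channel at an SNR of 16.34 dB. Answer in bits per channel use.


SNR_linear = 10^(16.34/10) = 43.0527; C = log2(1 + SNR_linear) = log2(1 + 43.0527) = 5.4612

5.4612 bits/channel use


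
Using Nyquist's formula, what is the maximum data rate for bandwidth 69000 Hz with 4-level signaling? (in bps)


Rate = 2 * B * log2(M) = 2 * 69000 * 2.0 = 276000.0

276000.0 bps


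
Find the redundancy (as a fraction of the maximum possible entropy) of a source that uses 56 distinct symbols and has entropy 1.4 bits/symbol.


H_max = log2(K) = log2(56) = 5.8074 bits/symbol. Redundancy = 1 - H/H_max = 1 - 1.4/5.8074 = 1 - 0.2411 = 0.7589

0.7589


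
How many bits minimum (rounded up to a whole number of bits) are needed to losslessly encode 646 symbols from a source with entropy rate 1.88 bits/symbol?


Minimum bits >= n * H = 646 * 1.88 = 1214.48, rounded up to a whole number of bits = 1215

1215 bits


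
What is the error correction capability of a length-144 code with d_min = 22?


Correction capability = floor((d-1)/2) = floor((22-1)/2) = 10

10 errors


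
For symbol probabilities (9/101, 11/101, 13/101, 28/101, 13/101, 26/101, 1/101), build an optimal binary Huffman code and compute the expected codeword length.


Huffman construction (repeatedly merge the two least-probable nodes; each merge adds 1 bit to every symbol beneath it): 1/101 + 9/101 = 10/101; 10/101 + 11/101 = 21/101; 13/101 + 13/101 = 26/101; 21/101 + 26/101 = 47/101; 26/101 + 28/101 = 54/101; 47/101 + 54/101 = 1. Resulting codeword lengths (in the order the probabilities were given): (4, 3, 3, 2, 3, 2, 4). L_avg = sum(p_i * l_i) = 9/101*4 + 11/101*3 + 13/101*3 + 28/101*2 + 13/101*3 + 26/101*2 + 1/101*4 = 259/101 = 2.5644

2.5644 bits


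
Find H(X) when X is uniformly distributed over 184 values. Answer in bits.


H = log2(n) = log2(184) = 7.5236

7.5236 bits


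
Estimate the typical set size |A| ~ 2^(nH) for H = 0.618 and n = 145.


log2|A_typical| = nH = 145 * 0.618 = 89.61, so |A_typical| ~ 2^89.61 = 9.447e+26

9.447e+26


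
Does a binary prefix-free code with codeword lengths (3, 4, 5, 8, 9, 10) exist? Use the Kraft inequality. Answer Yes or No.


Kraft sum = sum(2^(-l_i)) = 0.2256, need <= 1. Result: satisfied (a binary prefix-free code with these lengths exists)

Yes


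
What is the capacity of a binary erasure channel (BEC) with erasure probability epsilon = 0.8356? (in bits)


C = 1 - epsilon = 1 - 0.8356 = 0.1644

0.1644 bits


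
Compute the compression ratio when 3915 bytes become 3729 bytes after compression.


Ratio = original / compressed = 3915 / 3729 = 1.0499

1.0499


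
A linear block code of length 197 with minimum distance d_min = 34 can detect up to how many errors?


Detection capability = d_min - 1 = 34 - 1 = 33

33 errors


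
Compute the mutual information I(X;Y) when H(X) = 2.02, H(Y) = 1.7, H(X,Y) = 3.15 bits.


I(X;Y) = H(X) + H(Y) - H(X,Y) = 2.02 + 1.7 - 3.15 = 0.57

0.57 bits


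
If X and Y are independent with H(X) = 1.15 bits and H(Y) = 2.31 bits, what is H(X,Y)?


For independent variables, H(X,Y) = H(X) + H(Y) = 1.15 + 2.31 = 3.46

3.46 bits


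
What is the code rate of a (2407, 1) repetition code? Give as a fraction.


Rate = k/n = 1/2407

1/2407


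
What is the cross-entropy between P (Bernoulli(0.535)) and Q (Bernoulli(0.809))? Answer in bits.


H(P,Q) = -p*log2(q) - (1-p)*log2(1-q). -0.535*log2(0.809) = 0.163597; -0.465*log2(0.191) = 1.110585. H(P,Q) = 0.163597 + 1.110585 = 1.2742

1.2742 bits


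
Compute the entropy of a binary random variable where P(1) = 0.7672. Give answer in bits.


H = -p*log2(p) - (1-p)*log2(1-p). -0.7672*log2(0.7672) = 0.293320; -0.2328*log2(0.2328) = 0.489540. H = 0.293320 + 0.489540 = 0.7829

0.7829 bits


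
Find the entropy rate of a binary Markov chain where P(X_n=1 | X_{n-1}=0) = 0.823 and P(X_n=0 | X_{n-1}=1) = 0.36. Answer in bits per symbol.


Stationary distribution: pi_0 = p10/(p01+p10) = 0.3043, pi_1 = 0.6957. Entropy rate H' = pi_0*H(p01) + pi_1*H(p10) = 0.3043*0.6735 + 0.6957*0.9427 = 0.8608

0.8608 bits/symbol


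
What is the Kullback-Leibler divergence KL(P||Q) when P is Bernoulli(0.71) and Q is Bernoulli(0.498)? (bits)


KL = p*log2(p/q) + (1-p)*log2((1-p)/(1-q)) = 0.71*log2(0.71/0.498) + 0.29*log2(0.29/0.502) = 0.1337

0.1337 bits


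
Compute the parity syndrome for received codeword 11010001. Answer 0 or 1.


Syndrome = XOR of all bits = 1 XOR 1 XOR 0 XOR 1 XOR 0 XOR 0 XOR 0 XOR 1 = 0

0


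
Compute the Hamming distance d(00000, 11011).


Count differing positions: ^ ^ . ^ ^ = 4 differences

4


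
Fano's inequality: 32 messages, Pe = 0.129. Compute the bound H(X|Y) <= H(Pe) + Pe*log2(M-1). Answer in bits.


H(Pe) = -Pe*log2(Pe) - (1-Pe)*log2(1-Pe) = -0.129*log2(0.129) - 0.871*log2(0.871) = 0.381138 + 0.173551 = 0.5547. Pe*log2(M-1) = 0.129*log2(31) = 0.639091. Bound = H(Pe) + Pe*log2(M-1) = 0.381138 + 0.173551 + 0.639091 = 1.1938

1.1938 bits


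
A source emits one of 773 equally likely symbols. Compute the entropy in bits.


H = log2(n) = log2(773) = 9.5943

9.5943 bits


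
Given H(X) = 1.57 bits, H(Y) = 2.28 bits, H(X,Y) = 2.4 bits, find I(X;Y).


I(X;Y) = H(X) + H(Y) - H(X,Y) = 1.57 + 2.28 - 2.4 = 1.45

1.45 bits


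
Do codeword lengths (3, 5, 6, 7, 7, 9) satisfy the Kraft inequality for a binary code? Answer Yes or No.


Kraft sum = sum(2^(-l_i)) = 0.1895, need <= 1. Result: satisfied (a binary prefix-free code with these lengths exists)

Yes


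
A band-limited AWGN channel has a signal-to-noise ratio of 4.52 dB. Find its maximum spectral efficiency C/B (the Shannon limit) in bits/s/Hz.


SNR_linear = 10^(4.52/10) = 2.8314; C/B = log2(1 + SNR_linear) = log2(1 + 2.8314) = 1.9379

1.9379 bits/s/Hz


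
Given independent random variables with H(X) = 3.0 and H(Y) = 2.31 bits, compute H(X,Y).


For independent variables, H(X,Y) = H(X) + H(Y) = 3.0 + 2.31 = 5.31

5.31 bits


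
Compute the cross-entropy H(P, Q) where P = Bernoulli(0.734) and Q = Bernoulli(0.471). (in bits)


H(P,Q) = -p*log2(q) - (1-p)*log2(1-q). -0.734*log2(0.471) = 0.797272; -0.266*log2(0.529) = 0.244364. H(P,Q) = 0.797272 + 0.244364 = 1.0416

1.0416 bits


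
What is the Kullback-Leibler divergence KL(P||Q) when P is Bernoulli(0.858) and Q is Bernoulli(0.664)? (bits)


KL = p*log2(p/q) + (1-p)*log2((1-p)/(1-q)) = 0.858*log2(0.858/0.664) + 0.142*log2(0.142/0.336) = 0.1408

0.1408 bits


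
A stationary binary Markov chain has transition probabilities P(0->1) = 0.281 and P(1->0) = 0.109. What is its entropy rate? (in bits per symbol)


Stationary distribution: pi_0 = p10/(p01+p10) = 0.2795, pi_1 = 0.7205. Entropy rate H' = pi_0*H(p01) + pi_1*H(p10) = 0.2795*0.8568 + 0.7205*0.4969 = 0.5975

0.5975 bits/symbol


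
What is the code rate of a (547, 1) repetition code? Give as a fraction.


Rate = k/n = 1/547

1/547


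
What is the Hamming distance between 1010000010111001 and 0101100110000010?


Count differing positions: ^ ^ ^ ^ ^ . . ^ . . ^ ^ ^ . ^ ^ = 11 differences

11


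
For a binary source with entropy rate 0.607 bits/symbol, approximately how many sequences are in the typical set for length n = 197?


log2|A_typical| = nH = 197 * 0.607 = 119.579, so |A_typical| ~ 2^119.579 = 9.928e+35

9.928e+35


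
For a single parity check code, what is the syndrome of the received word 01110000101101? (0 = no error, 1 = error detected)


Syndrome = XOR of all bits = 0 XOR 1 XOR 1 XOR 1 XOR 0 XOR 0 XOR 0 XOR 0 XOR 1 XOR 0 XOR 1 XOR 1 XOR 0 XOR 1 = 1

1


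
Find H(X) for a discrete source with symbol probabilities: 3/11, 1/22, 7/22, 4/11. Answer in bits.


H = -sum(p_i * log2(p_i)). Terms: -(3/11)*log2(3/11) = 0.511219; -(1/22)*log2(1/22) = 0.202701; -(7/22)*log2(7/22) = 0.525661; -(4/11)*log2(4/11) = 0.530702. H = 0.511219 + 0.202701 + 0.525661 + 0.530702 = 1.7703

1.7703 bits


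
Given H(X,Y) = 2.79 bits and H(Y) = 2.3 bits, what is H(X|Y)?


H(X|Y) = H(X,Y) - H(Y) = 2.79 - 2.3 = 0.49

0.49 bits


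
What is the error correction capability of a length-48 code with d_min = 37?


Correction capability = floor((d-1)/2) = floor((37-1)/2) = 18

18 errors


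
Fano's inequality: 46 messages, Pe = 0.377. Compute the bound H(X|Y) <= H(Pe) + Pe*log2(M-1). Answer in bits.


H(Pe) = -Pe*log2(Pe) - (1-Pe)*log2(1-Pe) = -0.377*log2(0.377) - 0.623*log2(0.623) = 0.530576 + 0.425320 = 0.9559. Pe*log2(M-1) = 0.377*log2(45) = 2.070429. Bound = H(Pe) + Pe*log2(M-1) = 0.530576 + 0.425320 + 2.070429 = 3.0263

3.0263 bits


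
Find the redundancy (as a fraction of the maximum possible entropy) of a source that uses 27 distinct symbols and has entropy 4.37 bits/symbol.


H_max = log2(K) = log2(27) = 4.7549 bits/symbol. Redundancy = 1 - H/H_max = 1 - 4.37/4.7549 = 1 - 0.9191 = 0.0809

0.0809


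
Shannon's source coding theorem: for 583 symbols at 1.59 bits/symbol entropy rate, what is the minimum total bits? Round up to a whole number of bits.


Minimum bits >= n * H = 583 * 1.59 = 926.97, rounded up to a whole number of bits = 927

927 bits


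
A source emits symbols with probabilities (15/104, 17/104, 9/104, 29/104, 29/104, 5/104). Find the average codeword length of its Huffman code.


Huffman construction (repeatedly merge the two least-probable nodes; each merge adds 1 bit to every symbol beneath it): 5/104 + 9/104 = 7/52; 7/52 + 15/104 = 29/104; 17/104 + 29/104 = 23/52; 29/104 + 29/104 = 29/52; 23/52 + 29/52 = 1. Resulting codeword lengths (in the order the probabilities were given): (3, 2, 4, 2, 2, 4). L_avg = sum(p_i * l_i) = 15/104*3 + 17/104*2 + 9/104*4 + 29/104*2 + 29/104*2 + 5/104*4 = 251/104 = 2.4135

2.4135 bits


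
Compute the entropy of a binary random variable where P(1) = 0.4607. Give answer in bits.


H = -p*log2(p) - (1-p)*log2(1-p). -0.4607*log2(0.4607) = 0.515109; -0.5393*log2(0.5393) = 0.480430. H = 0.515109 + 0.480430 = 0.9955

0.9955 bits


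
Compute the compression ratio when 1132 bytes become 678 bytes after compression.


Ratio = original / compressed = 1132 / 678 = 1.6696

1.6696


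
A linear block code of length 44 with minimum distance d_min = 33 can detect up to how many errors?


Detection capability = d_min - 1 = 33 - 1 = 32

32 errors


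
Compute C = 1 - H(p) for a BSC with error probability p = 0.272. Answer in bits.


H(p) = -p*log2(p) - (1-p)*log2(1-p) = -0.272*log2(0.272) - 0.728*log2(0.728) = 0.510903 + 0.333416 = 0.8443. C = 1 - H(p) = 1 - 0.8443 = 0.1557

0.1557 bits


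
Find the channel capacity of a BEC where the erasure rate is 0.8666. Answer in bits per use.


C = 1 - epsilon = 1 - 0.8666 = 0.1334

0.1334 bits


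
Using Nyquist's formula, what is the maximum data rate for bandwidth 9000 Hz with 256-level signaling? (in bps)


Rate = 2 * B * log2(M) = 2 * 9000 * 8.0 = 144000.0

144000.0 bps


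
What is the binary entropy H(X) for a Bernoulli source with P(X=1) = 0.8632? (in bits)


H = -p*log2(p) - (1-p)*log2(1-p). -0.8632*log2(0.8632) = 0.183200; -0.1368*log2(0.1368) = 0.392597. H = 0.183200 + 0.392597 = 0.5758

0.5758 bits


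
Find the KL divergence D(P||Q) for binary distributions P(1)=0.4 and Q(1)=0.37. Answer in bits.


KL = p*log2(p/q) + (1-p)*log2((1-p)/(1-q)) = 0.4*log2(0.4/0.37) + 0.6*log2(0.6/0.63) = 0.0028

0.0028 bits


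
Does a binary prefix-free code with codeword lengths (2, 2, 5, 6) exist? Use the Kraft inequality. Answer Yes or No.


Kraft sum = sum(2^(-l_i)) = 0.5469, need <= 1. Result: satisfied (a binary prefix-free code with these lengths exists)

Yes


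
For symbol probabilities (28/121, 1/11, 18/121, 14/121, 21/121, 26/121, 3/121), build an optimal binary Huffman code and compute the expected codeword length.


Huffman construction (repeatedly merge the two least-probable nodes; each merge adds 1 bit to every symbol beneath it): 3/121 + 1/11 = 14/121; 14/121 + 14/121 = 28/121; 18/121 + 21/121 = 39/121; 26/121 + 28/121 = 54/121; 28/121 + 39/121 = 67/121; 54/121 + 67/121 = 1. Resulting codeword lengths (in the order the probabilities were given): (2, 4, 3, 3, 3, 2, 4). L_avg = sum(p_i * l_i) = 28/121*2 + 1/11*4 + 18/121*3 + 14/121*3 + 21/121*3 + 26/121*2 + 3/121*4 = 323/121 = 2.6694

2.6694 bits


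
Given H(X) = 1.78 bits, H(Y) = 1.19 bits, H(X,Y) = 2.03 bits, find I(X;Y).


I(X;Y) = H(X) + H(Y) - H(X,Y) = 1.78 + 1.19 - 2.03 = 0.94

0.94 bits


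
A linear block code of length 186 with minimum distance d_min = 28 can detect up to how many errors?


Detection capability = d_min - 1 = 28 - 1 = 27

27 errors


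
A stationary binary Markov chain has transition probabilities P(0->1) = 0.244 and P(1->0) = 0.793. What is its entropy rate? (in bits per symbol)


Stationary distribution: pi_0 = p10/(p01+p10) = 0.7647, pi_1 = 0.2353. Entropy rate H' = pi_0*H(p01) + pi_1*H(p10) = 0.7647*0.8016 + 0.2353*0.7357 = 0.7861

0.7861 bits/symbol


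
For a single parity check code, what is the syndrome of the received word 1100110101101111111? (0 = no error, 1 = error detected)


Syndrome = XOR of all bits = 1 XOR 1 XOR 0 XOR 0 XOR 1 XOR 1 XOR 0 XOR 1 XOR 0 XOR 1 XOR 1 XOR 0 XOR 1 XOR 1 XOR 1 XOR 1 XOR 1 XOR 1 XOR 1 = 0

0


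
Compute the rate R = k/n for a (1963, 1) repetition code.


Rate = k/n = 1/1963

1/1963


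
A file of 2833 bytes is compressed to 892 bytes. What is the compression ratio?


Ratio = original / compressed = 2833 / 892 = 3.176

3.176


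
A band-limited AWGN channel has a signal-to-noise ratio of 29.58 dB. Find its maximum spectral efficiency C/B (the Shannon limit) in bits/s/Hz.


SNR_linear = 10^(29.58/10) = 907.8205; C/B = log2(1 + SNR_linear) = log2(1 + 907.8205) = 9.8279

9.8279 bits/s/Hz


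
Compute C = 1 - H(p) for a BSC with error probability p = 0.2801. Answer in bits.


H(p) = -p*log2(p) - (1-p)*log2(1-p) = -0.2801*log2(0.2801) - 0.7199*log2(0.7199) = 0.514260 + 0.341327 = 0.8556. C = 1 - H(p) = 1 - 0.8556 = 0.1444

0.1444 bits


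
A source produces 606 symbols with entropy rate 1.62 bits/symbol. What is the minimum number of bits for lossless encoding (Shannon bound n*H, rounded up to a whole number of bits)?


Minimum bits >= n * H = 606 * 1.62 = 981.72, rounded up to a whole number of bits = 982

982 bits


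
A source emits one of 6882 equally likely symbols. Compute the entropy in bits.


H = log2(n) = log2(6882) = 12.7486

12.7486 bits


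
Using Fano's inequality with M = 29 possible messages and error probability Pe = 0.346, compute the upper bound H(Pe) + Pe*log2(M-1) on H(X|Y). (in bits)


H(Pe) = -Pe*log2(Pe) - (1-Pe)*log2(1-Pe) = -0.346*log2(0.346) - 0.654*log2(0.654) = 0.529780 + 0.400665 = 0.9304. Pe*log2(M-1) = 0.346*log2(28) = 1.663345. Bound = H(Pe) + Pe*log2(M-1) = 0.529780 + 0.400665 + 1.663345 = 2.5938

2.5938 bits


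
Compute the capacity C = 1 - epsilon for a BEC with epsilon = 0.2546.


C = 1 - epsilon = 1 - 0.2546 = 0.7454

0.7454 bits


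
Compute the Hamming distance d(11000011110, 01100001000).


Count differing positions: ^ . ^ . . . ^ . ^ ^ . = 5 differences

5


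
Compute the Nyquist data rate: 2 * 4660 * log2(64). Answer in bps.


Rate = 2 * B * log2(M) = 2 * 4660 * 6.0 = 55920.0

55920.0 bps


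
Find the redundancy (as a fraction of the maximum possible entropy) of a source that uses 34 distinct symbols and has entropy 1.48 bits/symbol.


H_max = log2(K) = log2(34) = 5.0875 bits/symbol. Redundancy = 1 - H/H_max = 1 - 1.48/5.0875 = 1 - 0.2909 = 0.7091

0.7091
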